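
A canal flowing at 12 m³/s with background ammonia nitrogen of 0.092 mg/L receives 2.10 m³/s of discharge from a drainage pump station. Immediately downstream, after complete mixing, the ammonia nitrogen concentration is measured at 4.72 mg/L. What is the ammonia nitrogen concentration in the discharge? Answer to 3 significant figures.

31.2 mg/L

Mass balance: 12.00·0.09200 + 2.100·Cₑ = 14.10·4.720
→ Cₑ = (14.10·4.720 − 12.00·0.09200) / 2.100 = 31.17 mg/L.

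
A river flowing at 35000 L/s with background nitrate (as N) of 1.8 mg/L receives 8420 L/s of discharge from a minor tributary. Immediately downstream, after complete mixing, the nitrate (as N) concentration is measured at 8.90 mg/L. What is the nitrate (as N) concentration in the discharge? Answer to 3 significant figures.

Mass balance: 35000·1.800 + 8420·Cₑ = 43420·8.900
→ Cₑ = (43420·8.900 − 35000·1.800) / 8420 = 38.41 mg/L.

38.4 mg/L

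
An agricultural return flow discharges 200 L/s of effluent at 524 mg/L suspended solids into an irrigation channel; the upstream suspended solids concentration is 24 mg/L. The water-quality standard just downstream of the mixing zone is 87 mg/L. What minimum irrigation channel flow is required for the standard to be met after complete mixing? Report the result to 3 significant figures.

Set C_mix = 87: (Q·24.00 + 200.0·524.0) / (Q + 200.0) = 87
→ Q = 200.0·(524.0 − 87)/(87 − 24.00) = 1387 L/s.

1390 L/s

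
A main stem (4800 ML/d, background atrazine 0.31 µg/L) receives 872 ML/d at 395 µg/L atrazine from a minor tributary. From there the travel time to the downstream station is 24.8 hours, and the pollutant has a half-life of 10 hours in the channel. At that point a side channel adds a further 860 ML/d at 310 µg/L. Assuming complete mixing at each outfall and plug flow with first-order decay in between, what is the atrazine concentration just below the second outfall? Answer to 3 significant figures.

50.3 µg/L

Conservation of mass: C = (4800·0.3100 + 872.0·395.0) / 5672 = 345900/5672 = 60.99 µg/L; combined flow 5672 ML/d.
Half-life 10 h → k = ln 2 / 10 = 0.06931 h⁻¹ = 1.664 d⁻¹.
After decay, C = 60.99 × e^(−kt) = 60.99 × 0.1792 = 10.93 µg/L.
At the second outfall, C = (5672·10.93 + 860.0·310.0) / (5672 + 860.0) = 50.31 µg/L.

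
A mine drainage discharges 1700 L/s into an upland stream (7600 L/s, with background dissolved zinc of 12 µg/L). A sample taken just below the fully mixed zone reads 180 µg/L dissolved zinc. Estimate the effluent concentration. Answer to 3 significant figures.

931 µg/L

Mass balance: 7600·12.00 + 1700·Cₑ = 9300·180.0
→ Cₑ = (9300·180.0 − 7600·12.00) / 1700 = 931.1 µg/L.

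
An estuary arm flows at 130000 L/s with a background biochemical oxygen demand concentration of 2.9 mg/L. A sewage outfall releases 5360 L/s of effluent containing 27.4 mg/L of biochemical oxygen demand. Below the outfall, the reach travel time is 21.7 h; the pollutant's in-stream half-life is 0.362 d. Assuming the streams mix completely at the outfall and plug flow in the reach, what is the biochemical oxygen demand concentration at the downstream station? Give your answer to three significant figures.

Mass balance: C = (130000·2.900 + 5360·27.40) / 135400 = 523900/135400 = 3.870 mg/L.
Half-life 0.362 d → k = ln 2 / 0.362 = 1.915 d⁻¹.
First-order decay: C = 3.870·exp(−k·t) = 3.870·0.1771 = 0.6852 mg/L.

0.685 mg/L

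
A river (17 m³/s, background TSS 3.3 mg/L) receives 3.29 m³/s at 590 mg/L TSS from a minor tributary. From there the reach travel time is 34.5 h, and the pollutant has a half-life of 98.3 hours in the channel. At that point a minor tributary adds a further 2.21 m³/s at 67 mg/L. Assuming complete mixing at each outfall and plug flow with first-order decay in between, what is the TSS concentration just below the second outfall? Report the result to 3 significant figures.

76.2 mg/L

Mixed concentration C = ΣQC/ΣQ = (17.00·3.300 + 3.290·590.0) / 20.29 = 1997/20.29 = 98.43 mg/L; combined flow 20.29 m³/s.
Half-life 98.3 h → k = ln 2 / 98.3 = 0.007051 h⁻¹ = 0.1692 d⁻¹.
Applying C = C₀e^(−kt): 98.43 × 0.7841 = 77.18 mg/L.
At the second outfall, C = (20.29·77.18 + 2.210·67.00) / (20.29 + 2.210) = 76.18 mg/L.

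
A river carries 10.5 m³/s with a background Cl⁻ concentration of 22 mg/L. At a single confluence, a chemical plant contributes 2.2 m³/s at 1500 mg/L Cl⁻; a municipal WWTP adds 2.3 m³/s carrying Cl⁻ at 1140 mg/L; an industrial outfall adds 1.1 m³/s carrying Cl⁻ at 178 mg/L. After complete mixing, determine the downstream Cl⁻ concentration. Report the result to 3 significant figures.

394 mg/L

Mixed concentration C = ΣQC/ΣQ = (10.50·22.00 + 2.200·1500 + 2.300·1140 + 1.100·178.0) / 16.10 = 6349/16.10 = 394.3 mg/L.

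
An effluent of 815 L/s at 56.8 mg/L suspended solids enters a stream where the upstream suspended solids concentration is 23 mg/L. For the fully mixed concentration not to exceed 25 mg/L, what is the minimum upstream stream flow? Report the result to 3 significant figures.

13000 L/s

Set C_mix = 25: (Q·23.00 + 815.0·56.80) / (Q + 815.0) = 25
→ Q = 815.0·(56.80 − 25)/(25 − 23.00) = 12960 L/s.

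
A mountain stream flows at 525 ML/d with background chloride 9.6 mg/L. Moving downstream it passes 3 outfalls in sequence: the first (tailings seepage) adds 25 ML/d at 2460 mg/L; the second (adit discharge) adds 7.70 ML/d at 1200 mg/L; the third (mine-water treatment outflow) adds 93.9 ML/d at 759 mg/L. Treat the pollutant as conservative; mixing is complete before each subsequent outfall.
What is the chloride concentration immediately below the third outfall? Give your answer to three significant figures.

Outfall 1: combined Q = 550.0 ML/d; C = (525.0·9.600 + 25.00·2460)/550.0 = 121.0 mg/L.
Outfall 2: combined Q = 557.7 ML/d; C = (550.0·121.0 + 7.700·1200)/557.7 = 135.9 mg/L.
Outfall 3: combined Q = 651.6 ML/d; C = (557.7·135.9 + 93.90·759.0)/651.6 = 225.7 mg/L.

226 mg/L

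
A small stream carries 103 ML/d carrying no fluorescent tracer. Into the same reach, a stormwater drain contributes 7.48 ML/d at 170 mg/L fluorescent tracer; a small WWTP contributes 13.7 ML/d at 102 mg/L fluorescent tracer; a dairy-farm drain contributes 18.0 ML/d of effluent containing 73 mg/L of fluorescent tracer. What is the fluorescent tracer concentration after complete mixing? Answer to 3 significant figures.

Conservation of mass: C = (103.0·0 + 7.480·170.0 + 13.70·102.0 + 18.00·73.00) / 142.2 = 3983/142.2 = 28.01 mg/L.

28.0 mg/L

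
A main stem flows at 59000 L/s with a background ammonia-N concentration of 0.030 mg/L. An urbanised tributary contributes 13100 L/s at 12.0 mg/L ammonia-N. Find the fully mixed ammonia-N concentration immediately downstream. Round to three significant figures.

Conservation of mass: C = (59000·0.03000 + 13100·12.00) / 72100 = 159000/72100 = 2.205 mg/L.

2.20 mg/L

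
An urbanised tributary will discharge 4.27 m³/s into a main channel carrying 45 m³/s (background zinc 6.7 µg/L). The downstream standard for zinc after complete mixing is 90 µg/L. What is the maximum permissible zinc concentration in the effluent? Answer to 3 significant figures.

At the limit, (Qr·Cr + Qe·Cₑ)/(Qr + Qe) = 90:
Cₑ = (49.27·90 − 45.00·6.700) / 4.270 = 967.9 µg/L.

968 µg/L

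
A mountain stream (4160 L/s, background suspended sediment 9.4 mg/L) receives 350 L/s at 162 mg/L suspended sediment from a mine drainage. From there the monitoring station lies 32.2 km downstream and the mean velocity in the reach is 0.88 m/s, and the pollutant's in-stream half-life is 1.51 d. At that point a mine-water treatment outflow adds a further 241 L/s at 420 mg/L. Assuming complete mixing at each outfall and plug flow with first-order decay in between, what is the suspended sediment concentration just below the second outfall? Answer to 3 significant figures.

Flow-weighted average: C = (4160·9.400 + 350.0·162.0) / 4510 = 95800/4510 = 21.24 mg/L; combined flow 4510 L/s.
Travel time t = 32.2·1000 / 0.88 = 36590 s = 10.16 h.
Half-life 1.51 d → k = ln 2 / 1.51 = 0.4590 d⁻¹.
After decay, C = 21.24 × e^(−kt) = 21.24 × 0.8233 = 17.49 mg/L.
At the second outfall, C = (4510·17.49 + 241.0·420.0) / (4510 + 241.0) = 37.91 mg/L.

37.9 mg/L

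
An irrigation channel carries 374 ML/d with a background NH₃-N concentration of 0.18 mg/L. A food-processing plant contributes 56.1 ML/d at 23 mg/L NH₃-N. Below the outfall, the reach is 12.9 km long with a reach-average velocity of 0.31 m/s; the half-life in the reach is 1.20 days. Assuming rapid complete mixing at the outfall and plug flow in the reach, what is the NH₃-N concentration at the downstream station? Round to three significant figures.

Mixed concentration C = ΣQC/ΣQ = (374.0·0.1800 + 56.10·23.00) / 430.1 = 1358/430.1 = 3.157 mg/L.
Travel time t = 12.9·1000 / 0.31 = 41610 s = 11.56 h.
Half-life 1.20 d → k = ln 2 / 1.20 = 0.5776 d⁻¹.
After decay, C = 3.157 × e^(−kt) = 3.157 × 0.7571 = 2.390 mg/L.

2.39 mg/L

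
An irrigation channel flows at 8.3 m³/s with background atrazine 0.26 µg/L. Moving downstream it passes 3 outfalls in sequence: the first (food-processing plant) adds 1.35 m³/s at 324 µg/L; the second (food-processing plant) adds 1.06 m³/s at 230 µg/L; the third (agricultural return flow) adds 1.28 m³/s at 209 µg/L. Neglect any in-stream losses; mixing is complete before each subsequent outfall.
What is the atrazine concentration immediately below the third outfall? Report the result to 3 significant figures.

After outfall 1: Q = 8.300 + 1.350 = 9.650 m³/s; C = (8.300·0.2600 + 1.350·324.0)/9.650 = 45.55 µg/L.
After outfall 2: Q = 9.650 + 1.060 = 10.71 m³/s; C = (9.650·45.55 + 1.060·230.0)/10.71 = 63.81 µg/L.
After outfall 3: Q = 10.71 + 1.280 = 11.99 m³/s; C = (10.71·63.81 + 1.280·209.0)/11.99 = 79.31 µg/L.

79.3 µg/L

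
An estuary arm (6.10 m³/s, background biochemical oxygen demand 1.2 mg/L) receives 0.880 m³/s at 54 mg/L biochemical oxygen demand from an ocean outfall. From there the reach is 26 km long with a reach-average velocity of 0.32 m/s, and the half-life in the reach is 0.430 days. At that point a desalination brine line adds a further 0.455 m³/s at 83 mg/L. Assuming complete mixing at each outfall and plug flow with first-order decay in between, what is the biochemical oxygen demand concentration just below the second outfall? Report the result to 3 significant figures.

Mixed concentration C = ΣQC/ΣQ = (6.100·1.200 + 0.8800·54.00) / 6.980 = 54.84/6.980 = 7.857 mg/L; combined flow 6.980 m³/s.
Travel time t = 26·1000 / 0.32 = 81250 s = 22.57 h.
Half-life 0.430 d → k = ln 2 / 0.430 = 1.612 d⁻¹.
Decay over the reach: 7.857·exp(−kt) = 7.857·0.2196 = 1.725 mg/L.
Second outfall: C = (6.980·1.725 + 0.4550·83.00)/7.435 = 6.699 mg/L.

6.70 mg/L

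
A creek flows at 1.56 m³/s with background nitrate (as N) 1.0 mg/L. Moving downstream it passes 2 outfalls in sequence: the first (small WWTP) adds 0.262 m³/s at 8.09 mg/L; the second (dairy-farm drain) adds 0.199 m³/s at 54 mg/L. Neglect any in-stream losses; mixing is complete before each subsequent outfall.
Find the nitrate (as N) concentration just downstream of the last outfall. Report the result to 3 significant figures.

Outfall 1: combined Q = 1.822 m³/s; C = (1.560·1.000 + 0.2620·8.090)/1.822 = 2.020 mg/L.
Outfall 2: combined Q = 2.021 m³/s; C = (1.822·2.020 + 0.1990·54.00)/2.021 = 7.138 mg/L.

7.14 mg/L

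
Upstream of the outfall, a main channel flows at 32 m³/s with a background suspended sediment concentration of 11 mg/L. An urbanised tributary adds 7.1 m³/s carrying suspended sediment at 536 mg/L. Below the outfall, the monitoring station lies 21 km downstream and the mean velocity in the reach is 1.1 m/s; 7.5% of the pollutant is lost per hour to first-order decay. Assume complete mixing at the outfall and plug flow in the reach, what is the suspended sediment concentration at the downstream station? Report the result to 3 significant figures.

Conservation of mass: C = (32.00·11.00 + 7.100·536.0) / 39.10 = 4158/39.10 = 106.3 mg/L.
Travel time t = 21·1000 / 1.1 = 19090 s = 5.303 h.
7.5%/h lost → k = −ln(1 − 0.075) = 0.07796 h⁻¹.
After decay, C = 106.3 × e^(−kt) = 106.3 × 0.6614 = 70.33 mg/L.

70.3 mg/L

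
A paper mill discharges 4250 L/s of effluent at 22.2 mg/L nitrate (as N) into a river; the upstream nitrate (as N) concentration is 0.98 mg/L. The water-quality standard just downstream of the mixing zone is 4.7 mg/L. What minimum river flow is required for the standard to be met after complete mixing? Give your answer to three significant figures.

20000 L/s

Set C_mix = 4.7: (Q·0.9800 + 4250·22.20) / (Q + 4250) = 4.7
→ Q = 4250·(22.20 − 4.7)/(4.7 − 0.9800) = 19990 L/s.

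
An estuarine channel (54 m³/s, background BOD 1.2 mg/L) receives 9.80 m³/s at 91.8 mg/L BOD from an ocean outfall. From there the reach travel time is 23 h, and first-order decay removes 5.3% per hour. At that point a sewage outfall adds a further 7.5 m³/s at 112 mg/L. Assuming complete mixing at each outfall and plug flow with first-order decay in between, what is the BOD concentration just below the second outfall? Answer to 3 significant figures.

After mixing, C = (54.00·1.200 + 9.800·91.80) / 63.80 = 964.4/63.80 = 15.12 mg/L; combined flow 63.80 m³/s.
5.3%/h lost → k = −ln(1 − 0.053) = 0.05446 h⁻¹.
Applying C = C₀e^(−kt): 15.12 × 0.2858 = 4.320 mg/L.
At the second outfall, C = (63.80·4.320 + 7.500·112.0) / (63.80 + 7.500) = 15.65 mg/L.

15.6 mg/L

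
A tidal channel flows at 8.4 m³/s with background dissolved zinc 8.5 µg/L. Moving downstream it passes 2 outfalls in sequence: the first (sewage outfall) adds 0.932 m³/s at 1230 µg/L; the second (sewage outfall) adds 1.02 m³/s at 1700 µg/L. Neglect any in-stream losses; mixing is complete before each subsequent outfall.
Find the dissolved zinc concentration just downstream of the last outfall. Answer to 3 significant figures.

285 µg/L

Below outfall 1: Q → 9.332 m³/s, C = (8.400·8.500 + 0.9320·1230)/9.332 = 130.5 µg/L.
Below outfall 2: Q → 10.35 m³/s, C = (9.332·130.5 + 1.020·1700)/10.35 = 285.1 µg/L.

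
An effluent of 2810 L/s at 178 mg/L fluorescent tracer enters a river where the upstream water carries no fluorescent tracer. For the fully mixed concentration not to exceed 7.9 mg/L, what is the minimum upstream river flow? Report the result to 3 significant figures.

Set C_mix = 7.9: (Q·0 + 2810·178.0) / (Q + 2810) = 7.9
→ Q = 2810·(178.0 − 7.9)/(7.9 − 0) = 60500 L/s.

60500 L/s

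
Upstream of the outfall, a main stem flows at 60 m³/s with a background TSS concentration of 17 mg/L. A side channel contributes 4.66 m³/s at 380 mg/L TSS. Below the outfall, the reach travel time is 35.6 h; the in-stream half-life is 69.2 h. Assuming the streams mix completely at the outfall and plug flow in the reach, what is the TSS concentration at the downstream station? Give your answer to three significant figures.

30.2 mg/L

After mixing, C = (60.00·17.00 + 4.660·380.0) / 64.66 = 2791/64.66 = 43.16 mg/L.
Half-life 69.2 h → k = ln 2 / 69.2 = 0.01002 h⁻¹ = 0.2404 d⁻¹.
First-order decay: C = 43.16·exp(−k·t) = 43.16·0.7001 = 30.22 mg/L.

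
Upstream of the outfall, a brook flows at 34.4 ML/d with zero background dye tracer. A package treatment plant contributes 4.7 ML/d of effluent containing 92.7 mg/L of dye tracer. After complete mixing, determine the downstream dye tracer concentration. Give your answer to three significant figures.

Conservation of mass: C = (34.40·0 + 4.700·92.70) / 39.10 = 435.7/39.10 = 11.14 mg/L.

11.1 mg/L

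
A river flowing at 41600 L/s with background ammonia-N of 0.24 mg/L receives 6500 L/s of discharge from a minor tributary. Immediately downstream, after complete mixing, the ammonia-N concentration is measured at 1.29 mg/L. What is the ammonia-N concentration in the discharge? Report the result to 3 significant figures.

Mass balance: 41600·0.2400 + 6500·Cₑ = 48100·1.290
→ Cₑ = (48100·1.290 − 41600·0.2400) / 6500 = 8.010 mg/L.

8.01 mg/L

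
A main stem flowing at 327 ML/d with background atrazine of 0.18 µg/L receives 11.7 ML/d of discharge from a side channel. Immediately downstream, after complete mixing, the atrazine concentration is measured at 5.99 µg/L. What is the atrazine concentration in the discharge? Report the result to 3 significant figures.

168 µg/L

Mass balance: 327.0·0.1800 + 11.70·Cₑ = 338.7·5.990
→ Cₑ = (338.7·5.990 − 327.0·0.1800) / 11.70 = 168.4 µg/L.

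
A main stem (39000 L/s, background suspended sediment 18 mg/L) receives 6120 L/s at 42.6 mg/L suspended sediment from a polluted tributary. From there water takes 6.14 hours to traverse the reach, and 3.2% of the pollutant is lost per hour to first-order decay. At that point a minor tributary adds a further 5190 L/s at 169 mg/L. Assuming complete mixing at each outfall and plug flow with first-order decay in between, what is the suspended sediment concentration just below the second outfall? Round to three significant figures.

Mixed concentration C = ΣQC/ΣQ = (39000·18.00 + 6120·42.60) / 45120 = 962700/45120 = 21.34 mg/L; combined flow 45120 L/s.
3.2%/h lost → k = −ln(1 − 0.032) = 0.03252 h⁻¹.
First-order decay: C = 21.34·exp(−k·t) = 21.34·0.8190 = 17.47 mg/L.
At the second outfall, C = (45120·17.47 + 5190·169.0) / (45120 + 5190) = 33.11 mg/L.

33.1 mg/L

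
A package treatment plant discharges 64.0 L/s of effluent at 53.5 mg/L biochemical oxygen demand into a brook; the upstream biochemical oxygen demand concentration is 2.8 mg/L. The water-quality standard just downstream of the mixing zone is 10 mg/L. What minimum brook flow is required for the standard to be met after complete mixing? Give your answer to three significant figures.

Set C_mix = 10: (Q·2.800 + 64.00·53.50) / (Q + 64.00) = 10
→ Q = 64.00·(53.50 − 10)/(10 − 2.800) = 386.7 L/s.

387 L/s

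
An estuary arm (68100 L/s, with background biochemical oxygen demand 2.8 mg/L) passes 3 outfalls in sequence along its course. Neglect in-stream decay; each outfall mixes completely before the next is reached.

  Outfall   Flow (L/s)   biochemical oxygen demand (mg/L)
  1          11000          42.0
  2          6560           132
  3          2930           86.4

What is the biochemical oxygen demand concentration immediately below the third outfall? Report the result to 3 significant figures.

Below outfall 1: Q → 79100 L/s, C = (68100·2.800 + 11000·42.00)/79100 = 8.251 mg/L.
Below outfall 2: Q → 85660 L/s, C = (79100·8.251 + 6560·132.0)/85660 = 17.73 mg/L.
Below outfall 3: Q → 88590 L/s, C = (85660·17.73 + 2930·86.40)/88590 = 20.00 mg/L.

20.0 mg/L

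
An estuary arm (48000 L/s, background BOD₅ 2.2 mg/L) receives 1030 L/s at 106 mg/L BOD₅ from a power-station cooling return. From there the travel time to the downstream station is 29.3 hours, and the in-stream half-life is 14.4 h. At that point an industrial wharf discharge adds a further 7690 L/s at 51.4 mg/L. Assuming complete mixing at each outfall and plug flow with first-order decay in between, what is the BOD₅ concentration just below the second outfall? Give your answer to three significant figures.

7.89 mg/L

Mass balance: C = (48000·2.200 + 1030·106.0) / 49030 = 214800/49030 = 4.381 mg/L; combined flow 49030 L/s.
Half-life 14.4 h → k = ln 2 / 14.4 = 0.04814 h⁻¹ = 1.155 d⁻¹.
Applying C = C₀e^(−kt): 4.381 × 0.2441 = 1.069 mg/L.
Second outfall: C = (49030·1.069 + 7690·51.40)/56720 = 7.893 mg/L.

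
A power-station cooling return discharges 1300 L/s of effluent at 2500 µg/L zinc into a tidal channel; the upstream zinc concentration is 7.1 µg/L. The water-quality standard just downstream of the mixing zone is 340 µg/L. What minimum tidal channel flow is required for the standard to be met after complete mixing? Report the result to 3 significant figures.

Set C_mix = 340: (Q·7.100 + 1300·2500) / (Q + 1300) = 340
→ Q = 1300·(2500 − 340)/(340 − 7.100) = 8435 L/s.

8430 L/s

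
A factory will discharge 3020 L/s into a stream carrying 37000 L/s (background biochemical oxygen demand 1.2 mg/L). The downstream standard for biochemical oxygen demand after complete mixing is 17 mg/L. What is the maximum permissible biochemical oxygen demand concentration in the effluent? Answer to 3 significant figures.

At the limit, (Qr·Cr + Qe·Cₑ)/(Qr + Qe) = 17:
Cₑ = (40020·17 − 37000·1.200) / 3020 = 210.6 mg/L.

211 mg/L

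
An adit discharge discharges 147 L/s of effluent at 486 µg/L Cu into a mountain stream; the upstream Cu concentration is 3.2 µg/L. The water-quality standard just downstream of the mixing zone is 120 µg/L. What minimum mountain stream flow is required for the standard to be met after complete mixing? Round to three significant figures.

461 L/s

Set C_mix = 120: (Q·3.200 + 147.0·486.0) / (Q + 147.0) = 120
→ Q = 147.0·(486.0 − 120)/(120 − 3.200) = 460.6 L/s.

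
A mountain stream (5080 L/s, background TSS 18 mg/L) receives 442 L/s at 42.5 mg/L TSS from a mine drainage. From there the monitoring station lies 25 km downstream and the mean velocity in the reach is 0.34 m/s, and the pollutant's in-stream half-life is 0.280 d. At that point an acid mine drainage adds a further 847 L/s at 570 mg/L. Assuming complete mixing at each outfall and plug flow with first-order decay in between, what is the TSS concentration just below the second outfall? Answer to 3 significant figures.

Mixed concentration C = ΣQC/ΣQ = (5080·18.00 + 442.0·42.50) / 5522 = 110200/5522 = 19.96 mg/L; combined flow 5522 L/s.
Travel time t = 25·1000 / 0.34 = 73530 s = 20.42 h.
Half-life 0.280 d → k = ln 2 / 0.280 = 2.476 d⁻¹.
First-order decay: C = 19.96·exp(−k·t) = 19.96·0.1216 = 2.428 mg/L.
At the second outfall, C = (5522·2.428 + 847.0·570.0) / (5522 + 847.0) = 77.91 mg/L.

77.9 mg/L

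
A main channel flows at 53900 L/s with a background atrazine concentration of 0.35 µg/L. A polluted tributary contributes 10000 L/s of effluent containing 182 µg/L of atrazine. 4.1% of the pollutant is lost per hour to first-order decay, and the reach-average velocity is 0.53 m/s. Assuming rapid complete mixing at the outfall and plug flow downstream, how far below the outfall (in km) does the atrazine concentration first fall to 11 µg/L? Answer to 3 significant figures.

43.8 km

Conservation of mass: C = (53900·0.3500 + 10000·182.0) / 63900 = 1839000/63900 = 28.78 µg/L.
4.1%/h lost → k = −ln(1 − 0.041) = 0.04186 h⁻¹.
Set 28.78·exp(−k·t) = 11 → t = ln(28.78/11)/k = 82700 s = 22.97 h.
Distance = v·t = 0.53·82700 = 43830 m = 43.83 km.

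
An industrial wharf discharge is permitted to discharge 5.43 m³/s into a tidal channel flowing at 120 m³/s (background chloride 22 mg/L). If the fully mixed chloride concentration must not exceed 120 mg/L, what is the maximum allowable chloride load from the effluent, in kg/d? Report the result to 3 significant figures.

1070000 kg/d

Mass balance at the limit: 120.0·22.00 + 5.430·Cₑ = 125.4·120 → Cₑ = 2286 mg/L.
Load = 5.430 m³/s × 2286 g/m³ × 86 400 s/d = 1072000 kg/d.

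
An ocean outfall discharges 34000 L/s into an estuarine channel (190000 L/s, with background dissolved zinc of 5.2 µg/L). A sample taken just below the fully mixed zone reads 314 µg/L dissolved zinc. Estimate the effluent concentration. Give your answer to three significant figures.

2040 µg/L

Mass balance: 190000·5.200 + 34000·Cₑ = 224000·314.0
→ Cₑ = (224000·314.0 − 190000·5.200) / 34000 = 2040 µg/L.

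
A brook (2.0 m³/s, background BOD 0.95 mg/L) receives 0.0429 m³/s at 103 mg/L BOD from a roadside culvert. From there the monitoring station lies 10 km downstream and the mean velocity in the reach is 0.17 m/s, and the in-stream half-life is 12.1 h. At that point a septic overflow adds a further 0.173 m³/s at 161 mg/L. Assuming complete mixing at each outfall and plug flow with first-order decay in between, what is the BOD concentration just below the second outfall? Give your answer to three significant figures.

Mixed concentration C = ΣQC/ΣQ = (2.000·0.9500 + 0.04290·103.0) / 2.043 = 6.319/2.043 = 3.093 mg/L; combined flow 2.043 m³/s.
Travel time t = 10·1000 / 0.17 = 58820 s = 16.34 h.
Half-life 12.1 h → k = ln 2 / 12.1 = 0.05728 h⁻¹ = 1.375 d⁻¹.
First-order decay: C = 3.093·exp(−k·t) = 3.093·0.3922 = 1.213 mg/L.
Second outfall: C = (2.043·1.213 + 0.1730·161.0)/2.216 = 13.69 mg/L.

13.7 mg/L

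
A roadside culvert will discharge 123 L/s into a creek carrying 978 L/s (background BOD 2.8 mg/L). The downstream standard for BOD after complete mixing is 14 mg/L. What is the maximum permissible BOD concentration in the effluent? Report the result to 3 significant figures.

At the limit, (Qr·Cr + Qe·Cₑ)/(Qr + Qe) = 14:
Cₑ = (1101·14 − 978.0·2.800) / 123.0 = 103.1 mg/L.

103 mg/L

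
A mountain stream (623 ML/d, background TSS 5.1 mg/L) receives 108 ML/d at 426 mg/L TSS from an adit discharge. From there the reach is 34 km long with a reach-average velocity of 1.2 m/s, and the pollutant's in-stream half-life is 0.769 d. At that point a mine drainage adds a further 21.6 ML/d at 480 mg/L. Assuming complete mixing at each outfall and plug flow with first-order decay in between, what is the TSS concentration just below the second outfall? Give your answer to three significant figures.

Flow-weighted average: C = (623.0·5.100 + 108.0·426.0) / 731.0 = 49190/731.0 = 67.28 mg/L; combined flow 731.0 ML/d.
Travel time t = 34·1000 / 1.2 = 28330 s = 7.870 h.
Half-life 0.769 d → k = ln 2 / 0.769 = 0.9014 d⁻¹.
After decay, C = 67.28 × e^(−kt) = 67.28 × 0.7441 = 50.07 mg/L.
Second outfall: C = (731.0·50.07 + 21.60·480.0)/752.6 = 62.41 mg/L.

62.4 mg/L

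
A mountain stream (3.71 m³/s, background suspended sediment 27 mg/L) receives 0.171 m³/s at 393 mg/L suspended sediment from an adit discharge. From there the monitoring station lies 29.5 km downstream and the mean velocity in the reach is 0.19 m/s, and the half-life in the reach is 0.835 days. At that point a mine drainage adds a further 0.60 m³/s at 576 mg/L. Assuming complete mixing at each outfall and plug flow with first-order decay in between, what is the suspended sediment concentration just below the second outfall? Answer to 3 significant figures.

85.5 mg/L

Conservation of mass: C = (3.710·27.00 + 0.1710·393.0) / 3.881 = 167.4/3.881 = 43.13 mg/L; combined flow 3.881 m³/s.
Travel time t = 29.5·1000 / 0.19 = 155300 s = 43.13 h.
Half-life 0.835 d → k = ln 2 / 0.835 = 0.8301 d⁻¹.
After decay, C = 43.13 × e^(−kt) = 43.13 × 0.2250 = 9.703 mg/L.
At the second outfall, C = (3.881·9.703 + 0.6000·576.0) / (3.881 + 0.6000) = 85.53 mg/L.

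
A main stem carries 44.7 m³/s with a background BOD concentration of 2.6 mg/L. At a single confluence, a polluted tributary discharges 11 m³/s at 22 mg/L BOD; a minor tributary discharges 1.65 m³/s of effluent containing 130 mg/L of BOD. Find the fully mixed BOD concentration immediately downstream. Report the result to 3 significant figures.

9.99 mg/L

Mixed concentration C = ΣQC/ΣQ = (44.70·2.600 + 11.00·22.00 + 1.650·130.0) / 57.35 = 572.7/57.35 = 9.986 mg/L.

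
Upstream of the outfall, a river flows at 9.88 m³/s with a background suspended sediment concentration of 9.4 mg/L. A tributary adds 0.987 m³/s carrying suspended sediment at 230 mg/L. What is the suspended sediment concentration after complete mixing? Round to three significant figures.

29.4 mg/L

Flow-weighted average: C = (9.880·9.400 + 0.9870·230.0) / 10.87 = 319.9/10.87 = 29.44 mg/L.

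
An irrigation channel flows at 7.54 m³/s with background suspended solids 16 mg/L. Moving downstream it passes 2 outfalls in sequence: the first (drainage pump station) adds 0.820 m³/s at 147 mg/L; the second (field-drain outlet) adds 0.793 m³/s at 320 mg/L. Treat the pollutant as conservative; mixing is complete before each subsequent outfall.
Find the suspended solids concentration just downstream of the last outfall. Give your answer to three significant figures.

After outfall 1: Q = 7.540 + 0.8200 = 8.360 m³/s; C = (7.540·16.00 + 0.8200·147.0)/8.360 = 28.85 mg/L.
After outfall 2: Q = 8.360 + 0.7930 = 9.153 m³/s; C = (8.360·28.85 + 0.7930·320.0)/9.153 = 54.07 mg/L.

54.1 mg/L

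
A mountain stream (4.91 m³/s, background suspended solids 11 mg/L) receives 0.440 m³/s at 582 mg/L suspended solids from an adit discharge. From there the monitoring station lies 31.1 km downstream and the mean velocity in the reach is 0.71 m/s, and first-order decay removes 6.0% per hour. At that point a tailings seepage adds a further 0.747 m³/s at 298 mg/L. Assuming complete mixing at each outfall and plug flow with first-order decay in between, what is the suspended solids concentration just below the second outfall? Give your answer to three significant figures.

Mixed concentration C = ΣQC/ΣQ = (4.910·11.00 + 0.4400·582.0) / 5.350 = 310.1/5.350 = 57.96 mg/L; combined flow 5.350 m³/s.
Travel time t = 31.1·1000 / 0.71 = 43800 s = 12.17 h.
6.0%/h lost → k = −ln(1 − 0.06) = 0.06188 h⁻¹.
Applying C = C₀e^(−kt): 57.96 × 0.4710 = 27.30 mg/L.
Second outfall: C = (5.350·27.30 + 0.7470·298.0)/6.097 = 60.47 mg/L.

60.5 mg/L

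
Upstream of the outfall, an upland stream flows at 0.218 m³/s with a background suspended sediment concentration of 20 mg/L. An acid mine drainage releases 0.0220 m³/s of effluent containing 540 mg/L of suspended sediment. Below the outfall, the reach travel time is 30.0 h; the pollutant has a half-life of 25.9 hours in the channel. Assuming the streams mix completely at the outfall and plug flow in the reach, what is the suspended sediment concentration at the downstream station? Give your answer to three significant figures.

30.3 mg/L

After mixing, C = (0.2180·20.00 + 0.02200·540.0) / 0.2400 = 16.24/0.2400 = 67.67 mg/L.
Half-life 25.9 h → k = ln 2 / 25.9 = 0.02676 h⁻¹ = 0.6423 d⁻¹.
After decay, C = 67.67 × e^(−kt) = 67.67 × 0.4480 = 30.32 mg/L.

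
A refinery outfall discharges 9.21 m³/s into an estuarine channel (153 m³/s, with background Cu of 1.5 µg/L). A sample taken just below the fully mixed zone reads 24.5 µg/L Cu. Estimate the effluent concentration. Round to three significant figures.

407 µg/L

Mass balance: 153.0·1.500 + 9.210·Cₑ = 162.2·24.50
→ Cₑ = (162.2·24.50 − 153.0·1.500) / 9.210 = 406.6 µg/L.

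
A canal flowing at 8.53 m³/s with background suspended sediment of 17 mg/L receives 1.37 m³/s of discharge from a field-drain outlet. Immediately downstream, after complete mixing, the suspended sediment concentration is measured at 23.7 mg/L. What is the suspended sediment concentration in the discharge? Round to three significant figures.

Mass balance: 8.530·17.00 + 1.370·Cₑ = 9.900·23.70
→ Cₑ = (9.900·23.70 − 8.530·17.00) / 1.370 = 65.42 mg/L.

65.4 mg/L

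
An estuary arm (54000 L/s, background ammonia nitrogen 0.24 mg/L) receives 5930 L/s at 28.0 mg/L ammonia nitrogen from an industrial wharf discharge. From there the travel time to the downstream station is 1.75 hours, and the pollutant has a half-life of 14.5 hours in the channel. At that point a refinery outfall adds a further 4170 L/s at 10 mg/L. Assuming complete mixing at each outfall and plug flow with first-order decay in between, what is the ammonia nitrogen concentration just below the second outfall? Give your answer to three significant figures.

Mixed concentration C = ΣQC/ΣQ = (54000·0.2400 + 5930·28.00) / 59930 = 179000/59930 = 2.987 mg/L; combined flow 59930 L/s.
Half-life 14.5 h → k = ln 2 / 14.5 = 0.04780 h⁻¹ = 1.147 d⁻¹.
First-order decay: C = 2.987·exp(−k·t) = 2.987·0.9197 = 2.747 mg/L.
At the second outfall, C = (59930·2.747 + 4170·10.00) / (59930 + 4170) = 3.219 mg/L.

3.22 mg/L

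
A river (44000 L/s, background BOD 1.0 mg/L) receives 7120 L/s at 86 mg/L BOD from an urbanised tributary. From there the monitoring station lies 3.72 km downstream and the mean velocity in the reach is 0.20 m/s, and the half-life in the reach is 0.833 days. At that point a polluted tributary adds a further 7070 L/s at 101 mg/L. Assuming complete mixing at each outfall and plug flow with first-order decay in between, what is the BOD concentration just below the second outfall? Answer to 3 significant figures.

Mass balance: C = (44000·1.000 + 7120·86.00) / 51120 = 656300/51120 = 12.84 mg/L; combined flow 51120 L/s.
Travel time t = 3.72·1000 / 0.20 = 18600 s = 5.167 h.
Half-life 0.833 d → k = ln 2 / 0.833 = 0.8321 d⁻¹.
First-order decay: C = 12.84·exp(−k·t) = 12.84·0.8360 = 10.73 mg/L.
Second outfall: C = (51120·10.73 + 7070·101.0)/58190 = 21.70 mg/L.

21.7 mg/L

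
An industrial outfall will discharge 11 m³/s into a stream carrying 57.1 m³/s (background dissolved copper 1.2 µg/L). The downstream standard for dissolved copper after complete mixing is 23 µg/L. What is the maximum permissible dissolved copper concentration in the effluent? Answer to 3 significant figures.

136 µg/L

At the limit, (Qr·Cr + Qe·Cₑ)/(Qr + Qe) = 23:
Cₑ = (68.10·23 − 57.10·1.200) / 11.00 = 136.2 µg/L.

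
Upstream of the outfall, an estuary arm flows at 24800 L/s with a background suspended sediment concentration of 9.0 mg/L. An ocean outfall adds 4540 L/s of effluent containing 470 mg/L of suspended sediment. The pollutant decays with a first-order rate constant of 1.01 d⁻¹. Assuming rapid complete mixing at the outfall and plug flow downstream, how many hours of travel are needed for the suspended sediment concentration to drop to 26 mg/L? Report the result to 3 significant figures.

Flow-weighted average: C = (24800·9.000 + 4540·470.0) / 29340 = 2357000/29340 = 80.33 mg/L.
80.33·exp(−k·t) = 26 → t = ln(80.33/26)/k = 96500 s = 26.81 h.

26.8 h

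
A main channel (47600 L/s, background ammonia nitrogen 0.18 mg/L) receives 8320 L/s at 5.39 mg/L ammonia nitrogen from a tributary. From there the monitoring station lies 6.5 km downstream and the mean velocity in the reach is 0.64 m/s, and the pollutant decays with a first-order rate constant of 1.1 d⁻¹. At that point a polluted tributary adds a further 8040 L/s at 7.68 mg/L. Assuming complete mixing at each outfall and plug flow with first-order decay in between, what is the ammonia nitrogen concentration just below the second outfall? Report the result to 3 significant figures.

1.70 mg/L

Conservation of mass: C = (47600·0.1800 + 8320·5.390) / 55920 = 53410/55920 = 0.9552 mg/L; combined flow 55920 L/s.
Travel time t = 6.5·1000 / 0.64 = 10160 s = 2.821 h.
Applying C = C₀e^(−kt): 0.9552 × 0.8787 = 0.8393 mg/L.
Second outfall: C = (55920·0.8393 + 8040·7.680)/63960 = 1.699 mg/L.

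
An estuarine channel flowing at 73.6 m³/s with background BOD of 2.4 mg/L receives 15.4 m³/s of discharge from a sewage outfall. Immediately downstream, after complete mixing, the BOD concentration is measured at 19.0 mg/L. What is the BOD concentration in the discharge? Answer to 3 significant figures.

98.3 mg/L

Mass balance: 73.60·2.400 + 15.40·Cₑ = 89.00·19.00
→ Cₑ = (89.00·19.00 − 73.60·2.400) / 15.40 = 98.34 mg/L.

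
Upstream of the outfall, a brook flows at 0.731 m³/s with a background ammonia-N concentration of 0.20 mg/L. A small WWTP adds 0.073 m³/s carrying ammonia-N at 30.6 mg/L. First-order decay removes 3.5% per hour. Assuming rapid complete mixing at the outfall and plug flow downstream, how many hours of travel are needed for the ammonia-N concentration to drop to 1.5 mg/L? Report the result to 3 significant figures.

19.1 h

After mixing, C = (0.7310·0.2000 + 0.07300·30.60) / 0.8040 = 2.380/0.8040 = 2.960 mg/L.
3.5%/h lost → k = −ln(1 − 0.035) = 0.03563 h⁻¹.
2.960·exp(−k·t) = 1.5 → t = ln(2.960/1.5)/k = 68690 s = 19.08 h.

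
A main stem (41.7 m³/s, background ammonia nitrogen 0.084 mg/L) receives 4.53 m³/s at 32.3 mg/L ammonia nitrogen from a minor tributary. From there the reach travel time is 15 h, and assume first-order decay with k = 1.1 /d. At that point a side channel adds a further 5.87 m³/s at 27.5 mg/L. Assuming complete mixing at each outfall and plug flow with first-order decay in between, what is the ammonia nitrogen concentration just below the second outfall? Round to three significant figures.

4.54 mg/L

Mixed concentration C = ΣQC/ΣQ = (41.70·0.08400 + 4.530·32.30) / 46.23 = 149.8/46.23 = 3.241 mg/L; combined flow 46.23 m³/s.
Applying C = C₀e^(−kt): 3.241 × 0.5028 = 1.630 mg/L.
Second outfall: C = (46.23·1.630 + 5.870·27.50)/52.10 = 4.544 mg/L.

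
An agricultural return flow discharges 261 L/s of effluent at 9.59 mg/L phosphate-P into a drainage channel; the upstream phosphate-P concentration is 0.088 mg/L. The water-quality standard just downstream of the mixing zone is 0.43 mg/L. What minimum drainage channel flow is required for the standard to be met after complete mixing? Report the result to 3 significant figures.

Set C_mix = 0.43: (Q·0.08800 + 261.0·9.590) / (Q + 261.0) = 0.43
→ Q = 261.0·(9.590 − 0.43)/(0.43 − 0.08800) = 6991 L/s.

6990 L/s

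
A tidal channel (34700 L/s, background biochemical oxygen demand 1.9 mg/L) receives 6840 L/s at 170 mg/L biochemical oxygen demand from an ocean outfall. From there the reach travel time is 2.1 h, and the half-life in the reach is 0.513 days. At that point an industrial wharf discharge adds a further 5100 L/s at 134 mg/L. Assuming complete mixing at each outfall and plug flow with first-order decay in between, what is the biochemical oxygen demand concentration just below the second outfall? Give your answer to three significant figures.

38.1 mg/L

After mixing, C = (34700·1.900 + 6840·170.0) / 41540 = 1229000/41540 = 29.58 mg/L; combined flow 41540 L/s.
Half-life 0.513 d → k = ln 2 / 0.513 = 1.351 d⁻¹.
After decay, C = 29.58 × e^(−kt) = 29.58 × 0.8885 = 26.28 mg/L.
Second outfall: C = (41540·26.28 + 5100·134.0)/46640 = 38.06 mg/L.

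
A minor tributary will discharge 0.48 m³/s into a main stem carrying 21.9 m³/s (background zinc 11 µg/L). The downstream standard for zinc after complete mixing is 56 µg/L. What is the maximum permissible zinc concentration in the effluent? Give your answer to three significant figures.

2110 µg/L

At the limit, (Qr·Cr + Qe·Cₑ)/(Qr + Qe) = 56:
Cₑ = (22.38·56 − 21.90·11.00) / 0.4800 = 2109 µg/L.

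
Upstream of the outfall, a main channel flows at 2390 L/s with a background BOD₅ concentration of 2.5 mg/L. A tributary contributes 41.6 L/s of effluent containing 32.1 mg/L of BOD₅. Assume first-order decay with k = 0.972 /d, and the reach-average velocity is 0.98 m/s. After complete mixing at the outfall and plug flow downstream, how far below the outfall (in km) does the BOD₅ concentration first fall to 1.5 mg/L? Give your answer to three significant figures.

After mixing, C = (2390·2.500 + 41.60·32.10) / 2432 = 7310/2432 = 3.006 mg/L.
Set 3.006·exp(−k·t) = 1.5 → t = ln(3.006/1.5)/k = 61800 s = 17.17 h.
Distance = v·t = 0.98·61800 = 60570 m = 60.57 km.

60.6 km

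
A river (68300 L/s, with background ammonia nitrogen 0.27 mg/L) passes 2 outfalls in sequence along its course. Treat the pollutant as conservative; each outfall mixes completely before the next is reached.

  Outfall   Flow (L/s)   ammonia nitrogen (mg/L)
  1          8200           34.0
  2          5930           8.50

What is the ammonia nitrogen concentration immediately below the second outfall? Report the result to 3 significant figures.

4.22 mg/L

Outfall 1: combined Q = 76500 L/s; C = (68300·0.2700 + 8200·34.00)/76500 = 3.886 mg/L.
Outfall 2: combined Q = 82430 L/s; C = (76500·3.886 + 5930·8.500)/82430 = 4.217 mg/L.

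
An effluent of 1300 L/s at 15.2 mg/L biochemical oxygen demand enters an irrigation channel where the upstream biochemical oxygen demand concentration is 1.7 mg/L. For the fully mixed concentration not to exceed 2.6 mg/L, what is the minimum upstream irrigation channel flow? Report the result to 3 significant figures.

Set C_mix = 2.6: (Q·1.700 + 1300·15.20) / (Q + 1300) = 2.6
→ Q = 1300·(15.20 − 2.6)/(2.6 − 1.700) = 18200 L/s.

18200 L/s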